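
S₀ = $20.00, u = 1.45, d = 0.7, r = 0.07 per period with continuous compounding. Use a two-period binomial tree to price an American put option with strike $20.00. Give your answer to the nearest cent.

$2.82

Risk-neutral probability p = (e^0.07 − 0.7)/(1.45 − 0.7) = 0.3725/0.7500 = 0.4967
Terminal stock prices: S_uu = 42.05, S_ud = 20.3, S_dd = 9.8
Terminal payoffs (K − S): max(-22.05, 0) = 0, max(-0.3, 0) = 0, max(10.2, 0) = 10.2
Node u (S = 29): continuation = e^(−0.07)·[0.4967·0.0000 + 0.5033·0.0000] = 0.0000; exercise value = 0.0000 ≤ continuation, so V_u = 0.0000
Node d (S = 14): continuation = e^(−0.07)·[0.4967·0.0000 + 0.5033·10.2000] = 4.7868; exercise value = 6.0000 > continuation, so V_d = 6.0000 (exercise)
Node 0 (S = 20): continuation = e^(−0.07)·[0.4967·0.0000 + 0.5033·6.0000] = 2.8158; exercise value = 0.0000 ≤ continuation, so V_0 = 2.8158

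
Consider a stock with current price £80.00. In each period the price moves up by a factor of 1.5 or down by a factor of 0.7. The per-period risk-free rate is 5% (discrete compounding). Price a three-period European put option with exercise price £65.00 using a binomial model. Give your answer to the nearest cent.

Risk-neutral probability p = (1 + 0.05 − 0.7)/(1.5 − 0.7) = 0.3500/0.8000 = 0.4375
Terminal stock prices: S_uuu = 270, S_uud = 126, S_udd = 58.8, S_ddd = 27.44
Terminal payoffs (K − S): max(-205, 0) = 0, max(-61, 0) = 0, max(6.2, 0) = 6.2, max(37.56, 0) = 37.56
Node uu (S = 180): V_uu = 1/1.05·[0.4375·0.0000 + 0.5625·0.0000] = 0.0000
Node ud (S = 84): V_ud = 1/1.05·[0.4375·0.0000 + 0.5625·6.2000] = 3.3214
Node dd (S = 39.2): V_dd = 1/1.05·[0.4375·6.2000 + 0.5625·37.5600] = 22.7048
Node u (S = 120): V_u = 1/1.05·[0.4375·0.0000 + 0.5625·3.3214] = 1.7793
Node d (S = 56): V_d = 1/1.05·[0.4375·3.3214 + 0.5625·22.7048] = 13.5472
Node 0 (S = 80): V_0 = 1/1.05·[0.4375·1.7793 + 0.5625·13.5472] = 7.9988

£8.00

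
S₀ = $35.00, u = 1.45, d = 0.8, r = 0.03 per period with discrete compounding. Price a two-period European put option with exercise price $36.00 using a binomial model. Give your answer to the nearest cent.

Risk-neutral probability p = (1 + 0.03 − 0.8)/(1.45 − 0.8) = 0.2300/0.6500 = 0.3538
Terminal stock prices: S_uu = 73.59, S_ud = 40.6, S_dd = 22.4
Terminal payoffs (K − S): max(-37.59, 0) = 0, max(-4.6, 0) = 0, max(13.6, 0) = 13.6
Node u (S = 50.75): V_u = 1/1.03·[0.3538·0.0000 + 0.6462·0.0000] = 0.0000
Node d (S = 28): V_d = 1/1.03·[0.3538·0.0000 + 0.6462·13.6000] = 8.5317
Node 0 (S = 35): V_0 = 1/1.03·[0.3538·0.0000 + 0.6462·8.5317] = 5.3522

$5.35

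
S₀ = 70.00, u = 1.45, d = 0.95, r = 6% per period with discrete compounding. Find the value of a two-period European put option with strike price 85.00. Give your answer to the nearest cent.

11.82

Risk-neutral probability p = (1 + 0.06 − 0.95)/(1.45 − 0.95) = 0.1100/0.5000 = 0.2200
Terminal stock prices: S_uu = 147.2, S_ud = 96.42, S_dd = 63.17
Terminal payoffs (K − S): max(-62.18, 0) = 0, max(-11.42, 0) = 0, max(21.83, 0) = 21.83
Node u (S = 101.5): V_u = 1/1.06·[0.2200·0.0000 + 0.7800·0.0000] = 0.0000
Node d (S = 66.5): V_d = 1/1.06·[0.2200·0.0000 + 0.7800·21.8250] = 16.0599
Node 0 (S = 70): V_0 = 1/1.06·[0.2200·0.0000 + 0.7800·16.0599] = 11.8177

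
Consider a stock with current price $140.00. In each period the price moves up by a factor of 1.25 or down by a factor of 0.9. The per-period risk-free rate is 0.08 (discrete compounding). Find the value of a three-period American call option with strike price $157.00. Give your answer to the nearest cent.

$24.77

Risk-neutral probability p = (1 + 0.08 − 0.9)/(1.25 − 0.9) = 0.1800/0.3500 = 0.5143
Terminal stock prices: S_uuu = 273.4, S_uud = 196.9, S_udd = 141.8, S_ddd = 102.1
Terminal payoffs (S − K): max(116.4, 0) = 116.4, max(39.88, 0) = 39.88, max(-15.25, 0) = 0, max(-54.94, 0) = 0
Node uu (S = 218.8): continuation = 1/1.08·[0.5143·116.4375 + 0.4857·39.8750] = 73.3796; exercise value = 61.7500 ≤ continuation, so V_uu = 73.3796
Node ud (S = 157.5): continuation = 1/1.08·[0.5143·39.8750 + 0.4857·0.0000] = 18.9881; exercise value = 0.5000 ≤ continuation, so V_ud = 18.9881
Node dd (S = 113.4): continuation = 1/1.08·[0.5143·0.0000 + 0.4857·0.0000] = 0.0000; exercise value = 0.0000 ≤ continuation, so V_dd = 0.0000
Node u (S = 175): continuation = 1/1.08·[0.5143·73.3796 + 0.4857·18.9881] = 43.4823; exercise value = 18.0000 ≤ continuation, so V_u = 43.4823
Node d (S = 126): continuation = 1/1.08·[0.5143·18.9881 + 0.4857·0.0000] = 9.0420; exercise value = 0.0000 ≤ continuation, so V_d = 9.0420
Node 0 (S = 140): continuation = 1/1.08·[0.5143·43.4823 + 0.4857·9.0420] = 24.7723; exercise value = 0.0000 ≤ continuation, so V_0 = 24.7723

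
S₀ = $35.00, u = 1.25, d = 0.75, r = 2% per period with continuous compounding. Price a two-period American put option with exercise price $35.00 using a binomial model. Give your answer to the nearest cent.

Risk-neutral probability p = (e^0.02 − 0.75)/(1.25 − 0.75) = 0.2702/0.5000 = 0.5404
Terminal stock prices: S_uu = 54.69, S_ud = 32.81, S_dd = 19.69
Terminal payoffs (K − S): max(-19.69, 0) = 0, max(2.188, 0) = 2.188, max(15.31, 0) = 15.31
Node u (S = 43.75): continuation = e^(−0.02)·[0.5404·0.0000 + 0.4596·2.1875] = 0.9855; exercise value = 0.0000 ≤ continuation, so V_u = 0.9855
Node d (S = 26.25): continuation = e^(−0.02)·[0.5404·2.1875 + 0.4596·15.3125] = 8.0570; exercise value = 8.7500 > continuation, so V_d = 8.7500 (exercise)
Node 0 (S = 35): continuation = e^(−0.02)·[0.5404·0.9855 + 0.4596·8.7500] = 4.4638; exercise value = 0.0000 ≤ continuation, so V_0 = 4.4638

$4.46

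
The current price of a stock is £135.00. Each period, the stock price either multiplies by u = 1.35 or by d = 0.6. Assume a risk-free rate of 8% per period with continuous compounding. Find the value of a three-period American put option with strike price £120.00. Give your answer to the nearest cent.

£16.29

Risk-neutral probability p = (e^0.08 − 0.6)/(1.35 − 0.6) = 0.4833/0.7500 = 0.6444
Terminal stock prices: S_uuu = 332.2, S_uud = 147.6, S_udd = 65.61, S_ddd = 29.16
Terminal payoffs (K − S): max(-212.2, 0) = 0, max(-27.62, 0) = 0, max(54.39, 0) = 54.39, max(90.84, 0) = 90.84
Node uu (S = 246): continuation = e^(−0.08)·[0.6444·0.0000 + 0.3556·0.0000] = 0.0000; exercise value = 0.0000 ≤ continuation, so V_uu = 0.0000
Node ud (S = 109.3): continuation = e^(−0.08)·[0.6444·0.0000 + 0.3556·54.3900] = 17.8549; exercise value = 10.6500 ≤ continuation, so V_ud = 17.8549
Node dd (S = 48.6): continuation = e^(−0.08)·[0.6444·54.3900 + 0.3556·90.8400] = 62.1740; exercise value = 71.4000 > continuation, so V_dd = 71.4000 (exercise)
Node u (S = 182.2): continuation = e^(−0.08)·[0.6444·0.0000 + 0.3556·17.8549] = 5.8613; exercise value = 0.0000 ≤ continuation, so V_u = 5.8613
Node d (S = 81): continuation = e^(−0.08)·[0.6444·17.8549 + 0.3556·71.4000] = 34.0597; exercise value = 39.0000 > continuation, so V_d = 39.0000 (exercise)
Node 0 (S = 135): continuation = e^(−0.08)·[0.6444·5.8613 + 0.3556·39.0000] = 16.2893; exercise value = 0.0000 ≤ continuation, so V_0 = 16.2893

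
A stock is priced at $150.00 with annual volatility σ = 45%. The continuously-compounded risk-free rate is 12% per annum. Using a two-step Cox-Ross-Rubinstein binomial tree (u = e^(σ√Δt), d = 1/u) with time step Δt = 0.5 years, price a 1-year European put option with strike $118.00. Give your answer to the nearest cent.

$8.00

CRR parameters: u = e^(σ√Δt) = e^(0.45·√0.5) = 1.3746, d = 1/u = 0.7275
Per-period rate: rΔt = 0.12·0.5 = 0.06, so R = e^0.06 = 1.0618
Risk-neutral probability p = (e^0.06 − 0.7275)/(1.3746 − 0.7275) = 0.3344/0.6472 = 0.5167
Terminal stock prices: S_uu = 283.4, S_ud = 150, S_dd = 79.38
Terminal payoffs (K − S): max(-165.4, 0) = 0, max(-32, 0) = 0, max(38.62, 0) = 38.62
Node u (S = 206.2): V_u = e^(−0.06)·[0.5167·0.0000 + 0.4833·0.0000] = 0.0000
Node d (S = 109.1): V_d = e^(−0.06)·[0.5167·0.0000 + 0.4833·38.6206] = 17.5798
Node 0 (S = 150): V_0 = e^(−0.06)·[0.5167·0.0000 + 0.4833·17.5798] = 8.0022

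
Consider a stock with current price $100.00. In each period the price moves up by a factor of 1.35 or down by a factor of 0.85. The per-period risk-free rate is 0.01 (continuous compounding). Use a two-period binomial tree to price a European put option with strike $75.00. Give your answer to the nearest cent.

$1.25

Risk-neutral probability p = (e^0.01 − 0.85)/(1.35 − 0.85) = 0.1601/0.5000 = 0.3201
Terminal stock prices: S_uu = 182.3, S_ud = 114.8, S_dd = 72.25
Terminal payoffs (K − S): max(-107.3, 0) = 0, max(-39.75, 0) = 0, max(2.75, 0) = 2.75
Node u (S = 135): V_u = e^(−0.01)·[0.3201·0.0000 + 0.6799·0.0000] = 0.0000
Node d (S = 85): V_d = e^(−0.01)·[0.3201·0.0000 + 0.6799·2.7500] = 1.8511
Node 0 (S = 100): V_0 = e^(−0.01)·[0.3201·0.0000 + 0.6799·1.8511] = 1.2461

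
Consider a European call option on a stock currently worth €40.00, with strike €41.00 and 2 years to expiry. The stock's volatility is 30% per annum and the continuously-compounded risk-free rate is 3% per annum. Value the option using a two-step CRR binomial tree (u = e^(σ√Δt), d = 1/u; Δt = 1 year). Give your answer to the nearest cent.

€6.79

CRR parameters: u = e^(σ√Δt) = e^(0.3·√1) = 1.3499, d = 1/u = 0.7408
Per-period rate: rΔt = 0.03·1 = 0.03, so R = e^0.03 = 1.0305
Risk-neutral probability p = (e^0.03 − 0.7408)/(1.3499 − 0.7408) = 0.2896/0.6090 = 0.4756
Terminal stock prices: S_uu = 72.88, S_ud = 40, S_dd = 21.95
Terminal payoffs (S − K): max(31.88, 0) = 31.88, max(-1, 0) = 0, max(-19.05, 0) = 0
Node u (S = 53.99): V_u = e^(−0.03)·[0.4756·31.8848 + 0.5244·0.0000] = 14.7150
Node d (S = 29.63): V_d = e^(−0.03)·[0.4756·0.0000 + 0.5244·0.0000] = 0.0000
Node 0 (S = 40): V_0 = e^(−0.03)·[0.4756·14.7150 + 0.5244·0.0000] = 6.7911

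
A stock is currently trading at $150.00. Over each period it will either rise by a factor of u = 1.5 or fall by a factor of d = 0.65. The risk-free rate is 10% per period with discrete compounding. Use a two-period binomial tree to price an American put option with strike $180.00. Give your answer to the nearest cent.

$42.24

Risk-neutral probability p = (1 + 0.1 − 0.65)/(1.5 − 0.65) = 0.4500/0.8500 = 0.5294
Terminal stock prices: S_uu = 337.5, S_ud = 146.2, S_dd = 63.38
Terminal payoffs (K − S): max(-157.5, 0) = 0, max(33.75, 0) = 33.75, max(116.6, 0) = 116.6
Node u (S = 225): continuation = 1/1.1·[0.5294·0.0000 + 0.4706·33.7500] = 14.4385; exercise value = 0.0000 ≤ continuation, so V_u = 14.4385
Node d (S = 97.5): continuation = 1/1.1·[0.5294·33.7500 + 0.4706·116.6250] = 66.1364; exercise value = 82.5000 > continuation, so V_d = 82.5000 (exercise)
Node 0 (S = 150): continuation = 1/1.1·[0.5294·14.4385 + 0.4706·82.5000] = 42.2431; exercise value = 30.0000 ≤ continuation, so V_0 = 42.2431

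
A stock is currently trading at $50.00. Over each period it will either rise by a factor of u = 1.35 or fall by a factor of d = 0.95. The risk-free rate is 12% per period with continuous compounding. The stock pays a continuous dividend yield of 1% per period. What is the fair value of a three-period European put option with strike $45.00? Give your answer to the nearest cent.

$0.30

Per-period risk-free factor R = e^0.12 = 1.1275; dividend-adjusted growth = e^(0.12−0.01) = 1.1163.
Risk-neutral probability p = (1.1163 − 0.95)/(1.35 − 0.95) = 0.1663/0.4000 = 0.4157
Terminal stock prices: S_uuu = 123, S_uud = 86.57, S_udd = 60.92, S_ddd = 42.87
Terminal payoffs (K − S): max(-78.02, 0) = 0, max(-41.57, 0) = 0, max(-15.92, 0) = 0, max(2.131, 0) = 2.131
Node uu (S = 91.13): V_uu = e^(−0.12)·[0.4157·0.0000 + 0.5843·0.0000] = 0.0000
Node ud (S = 64.12): V_ud = e^(−0.12)·[0.4157·0.0000 + 0.5843·0.0000] = 0.0000
Node dd (S = 45.12): V_dd = e^(−0.12)·[0.4157·0.0000 + 0.5843·2.1313] = 1.1045
Node u (S = 67.5): V_u = e^(−0.12)·[0.4157·0.0000 + 0.5843·0.0000] = 0.0000
Node d (S = 47.5): V_d = e^(−0.12)·[0.4157·0.0000 + 0.5843·1.1045] = 0.5724
Node 0 (S = 50): V_0 = e^(−0.12)·[0.4157·0.0000 + 0.5843·0.5724] = 0.2966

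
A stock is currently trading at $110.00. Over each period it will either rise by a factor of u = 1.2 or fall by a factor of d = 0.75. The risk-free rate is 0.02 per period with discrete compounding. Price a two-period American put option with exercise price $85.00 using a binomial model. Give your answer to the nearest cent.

Risk-neutral probability p = (1 + 0.02 − 0.75)/(1.2 − 0.75) = 0.2700/0.4500 = 0.6000
Terminal stock prices: S_uu = 158.4, S_ud = 99, S_dd = 61.88
Terminal payoffs (K − S): max(-73.4, 0) = 0, max(-14, 0) = 0, max(23.12, 0) = 23.12
Node u (S = 132): continuation = 1/1.02·[0.6000·0.0000 + 0.4000·0.0000] = 0.0000; exercise value = 0.0000 ≤ continuation, so V_u = 0.0000
Node d (S = 82.5): continuation = 1/1.02·[0.6000·0.0000 + 0.4000·23.1250] = 9.0686; exercise value = 2.5000 ≤ continuation, so V_d = 9.0686
Node 0 (S = 110): continuation = 1/1.02·[0.6000·0.0000 + 0.4000·9.0686] = 3.5563; exercise value = 0.0000 ≤ continuation, so V_0 = 3.5563

$3.56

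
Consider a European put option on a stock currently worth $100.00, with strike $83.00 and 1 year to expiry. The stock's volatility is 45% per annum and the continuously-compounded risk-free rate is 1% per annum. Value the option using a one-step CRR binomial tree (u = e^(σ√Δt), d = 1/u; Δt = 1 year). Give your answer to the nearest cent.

CRR parameters: u = e^(σ√Δt) = e^(0.45·√1) = 1.5683, d = 1/u = 0.6376
Per-period rate: rΔt = 0.01·1 = 0.01, so R = e^0.01 = 1.0101
Risk-neutral probability p = (e^0.01 − 0.6376)/(1.5683 − 0.6376) = 0.3724/0.9307 = 0.4002
Terminal stock prices: S_u = 156.8, S_d = 63.76
Terminal payoffs (K − S): max(-73.83, 0) = 0, max(19.24, 0) = 19.24
Node 0 (S = 100): V_0 = e^(−0.01)·[0.4002·0.0000 + 0.5998·19.2372] = 11.4244

$11.42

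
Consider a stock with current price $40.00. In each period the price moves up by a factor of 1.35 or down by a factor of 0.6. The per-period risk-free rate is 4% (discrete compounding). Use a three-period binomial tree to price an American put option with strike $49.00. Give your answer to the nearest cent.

$14.32

Risk-neutral probability p = (1 + 0.04 − 0.6)/(1.35 − 0.6) = 0.4400/0.7500 = 0.5867
Terminal stock prices: S_uuu = 98.42, S_uud = 43.74, S_udd = 19.44, S_ddd = 8.64
Terminal payoffs (K − S): max(-49.42, 0) = 0, max(5.26, 0) = 5.26, max(29.56, 0) = 29.56, max(40.36, 0) = 40.36
Node uu (S = 72.9): continuation = 1/1.04·[0.5867·0.0000 + 0.4133·5.2600] = 2.0905; exercise value = 0.0000 ≤ continuation, so V_uu = 2.0905
Node ud (S = 32.4): continuation = 1/1.04·[0.5867·5.2600 + 0.4133·29.5600] = 14.7154; exercise value = 16.6000 > continuation, so V_ud = 16.6000 (exercise)
Node dd (S = 14.4): continuation = 1/1.04·[0.5867·29.5600 + 0.4133·40.3600] = 32.7154; exercise value = 34.6000 > continuation, so V_dd = 34.6000 (exercise)
Node u (S = 54): continuation = 1/1.04·[0.5867·2.0905 + 0.4133·16.6000] = 7.7767; exercise value = 0.0000 ≤ continuation, so V_u = 7.7767
Node d (S = 24): continuation = 1/1.04·[0.5867·16.6000 + 0.4133·34.6000] = 23.1154; exercise value = 25.0000 > continuation, so V_d = 25.0000 (exercise)
Node 0 (S = 40): continuation = 1/1.04·[0.5867·7.7767 + 0.4133·25.0000] = 14.3228; exercise value = 9.0000 ≤ continuation, so V_0 = 14.3228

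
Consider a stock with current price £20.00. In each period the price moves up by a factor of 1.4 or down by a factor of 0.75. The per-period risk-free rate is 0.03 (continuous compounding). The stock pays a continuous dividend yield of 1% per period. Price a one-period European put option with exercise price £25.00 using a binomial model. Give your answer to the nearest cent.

Per-period risk-free factor R = e^0.03 = 1.0305; dividend-adjusted growth = e^(0.03−0.01) = 1.0202.
Risk-neutral probability p = (1.0202 − 0.75)/(1.4 − 0.75) = 0.2702/0.6500 = 0.4157
Terminal stock prices: S_u = 28, S_d = 15
Terminal payoffs (K − S): max(-3, 0) = 0, max(10, 0) = 10
Node 0 (S = 20): V_0 = e^(−0.03)·[0.4157·0.0000 + 0.5843·10.0000] = 5.6704

£5.67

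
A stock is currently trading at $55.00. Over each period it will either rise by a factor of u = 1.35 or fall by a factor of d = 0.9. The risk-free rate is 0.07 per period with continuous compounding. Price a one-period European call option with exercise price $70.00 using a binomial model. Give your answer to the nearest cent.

$1.52

Risk-neutral probability p = (e^0.07 − 0.9)/(1.35 − 0.9) = 0.1725/0.4500 = 0.3834
Terminal stock prices: S_u = 74.25, S_d = 49.5
Terminal payoffs (S − K): max(4.25, 0) = 4.25, max(-20.5, 0) = 0
Node 0 (S = 55): V_0 = e^(−0.07)·[0.3834·4.2500 + 0.6166·0.0000] = 1.5191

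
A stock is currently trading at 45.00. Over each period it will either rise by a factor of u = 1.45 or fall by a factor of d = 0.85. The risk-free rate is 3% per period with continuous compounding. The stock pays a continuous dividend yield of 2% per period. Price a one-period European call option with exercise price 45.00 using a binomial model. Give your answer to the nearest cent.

5.24

Per-period risk-free factor R = e^0.03 = 1.0305; dividend-adjusted growth = e^(0.03−0.02) = 1.0101.
Risk-neutral probability p = (1.0101 − 0.85)/(1.45 − 0.85) = 0.1601/0.6000 = 0.2668
Terminal stock prices: S_u = 65.25, S_d = 38.25
Terminal payoffs (S − K): max(20.25, 0) = 20.25, max(-6.75, 0) = 0
Node 0 (S = 45): V_0 = e^(−0.03)·[0.2668·20.2500 + 0.7332·0.0000] = 5.2420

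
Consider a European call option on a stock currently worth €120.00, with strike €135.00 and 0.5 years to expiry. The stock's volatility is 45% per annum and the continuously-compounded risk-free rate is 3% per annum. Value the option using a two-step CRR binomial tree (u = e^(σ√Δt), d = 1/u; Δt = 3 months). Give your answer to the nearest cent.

€11.12

CRR parameters: u = e^(σ√Δt) = e^(0.45·√0.25) = 1.2523, d = 1/u = 0.7985
Per-period rate: rΔt = 0.03·0.25 = 0.0075, so R = e^0.0075 = 1.0075
Risk-neutral probability p = (e^0.0075 − 0.7985)/(1.2523 − 0.7985) = 0.2090/0.4538 = 0.4606
Terminal stock prices: S_uu = 188.2, S_ud = 120, S_dd = 76.52
Terminal payoffs (S − K): max(53.2, 0) = 53.2, max(-15, 0) = 0, max(-58.48, 0) = 0
Node u (S = 150.3): V_u = e^(−0.0075)·[0.4606·53.1975 + 0.5394·0.0000] = 24.3184
Node d (S = 95.82): V_d = e^(−0.0075)·[0.4606·0.0000 + 0.5394·0.0000] = 0.0000
Node 0 (S = 120): V_0 = e^(−0.0075)·[0.4606·24.3184 + 0.5394·0.0000] = 11.1167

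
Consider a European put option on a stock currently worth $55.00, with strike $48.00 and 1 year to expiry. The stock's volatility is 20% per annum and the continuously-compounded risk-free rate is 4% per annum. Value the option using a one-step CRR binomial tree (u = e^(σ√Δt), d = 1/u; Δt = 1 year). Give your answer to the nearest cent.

$1.28

CRR parameters: u = e^(σ√Δt) = e^(0.2·√1) = 1.2214, d = 1/u = 0.8187
Per-period rate: rΔt = 0.04·1 = 0.04, so R = e^0.04 = 1.0408
Risk-neutral probability p = (e^0.04 − 0.8187)/(1.2214 − 0.8187) = 0.2221/0.4027 = 0.5515
Terminal stock prices: S_u = 67.18, S_d = 45.03
Terminal payoffs (K − S): max(-19.18, 0) = 0, max(2.97, 0) = 2.97
Node 0 (S = 55): V_0 = e^(−0.04)·[0.5515·0.0000 + 0.4485·2.9698] = 1.2797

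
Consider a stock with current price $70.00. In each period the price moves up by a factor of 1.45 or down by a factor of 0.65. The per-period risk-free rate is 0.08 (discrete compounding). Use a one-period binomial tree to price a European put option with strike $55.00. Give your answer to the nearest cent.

$4.07

Risk-neutral probability p = (1 + 0.08 − 0.65)/(1.45 − 0.65) = 0.4300/0.8000 = 0.5375
Terminal stock prices: S_u = 101.5, S_d = 45.5
Terminal payoffs (K − S): max(-46.5, 0) = 0, max(9.5, 0) = 9.5
Node 0 (S = 70): V_0 = 1/1.08·[0.5375·0.0000 + 0.4625·9.5000] = 4.0683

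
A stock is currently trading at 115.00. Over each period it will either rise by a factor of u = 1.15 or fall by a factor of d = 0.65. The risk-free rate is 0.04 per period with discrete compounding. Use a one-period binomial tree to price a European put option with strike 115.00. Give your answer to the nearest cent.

Risk-neutral probability p = (1 + 0.04 − 0.65)/(1.15 − 0.65) = 0.3900/0.5000 = 0.7800
Terminal stock prices: S_u = 132.2, S_d = 74.75
Terminal payoffs (K − S): max(-17.25, 0) = 0, max(40.25, 0) = 40.25
Node 0 (S = 115): V_0 = 1/1.04·[0.7800·0.0000 + 0.2200·40.2500] = 8.5144

8.51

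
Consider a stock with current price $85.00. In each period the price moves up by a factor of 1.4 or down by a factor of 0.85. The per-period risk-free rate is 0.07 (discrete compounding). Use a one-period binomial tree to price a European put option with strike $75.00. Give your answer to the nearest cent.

$1.54

Risk-neutral probability p = (1 + 0.07 − 0.85)/(1.4 − 0.85) = 0.2200/0.5500 = 0.4000
Terminal stock prices: S_u = 119, S_d = 72.25
Terminal payoffs (K − S): max(-44, 0) = 0, max(2.75, 0) = 2.75
Node 0 (S = 85): V_0 = 1/1.07·[0.4000·0.0000 + 0.6000·2.7500] = 1.5421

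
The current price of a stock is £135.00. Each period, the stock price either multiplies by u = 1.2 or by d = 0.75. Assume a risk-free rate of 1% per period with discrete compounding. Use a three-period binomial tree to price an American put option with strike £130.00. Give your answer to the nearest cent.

Risk-neutral probability p = (1 + 0.01 − 0.75)/(1.2 − 0.75) = 0.2600/0.4500 = 0.5778
Terminal stock prices: S_uuu = 233.3, S_uud = 145.8, S_udd = 91.12, S_ddd = 56.95
Terminal payoffs (K − S): max(-103.3, 0) = 0, max(-15.8, 0) = 0, max(38.88, 0) = 38.88, max(73.05, 0) = 73.05
Node uu (S = 194.4): continuation = 1/1.01·[0.5778·0.0000 + 0.4222·0.0000] = 0.0000; exercise value = 0.0000 ≤ continuation, so V_uu = 0.0000
Node ud (S = 121.5): continuation = 1/1.01·[0.5778·0.0000 + 0.4222·38.8750] = 16.2514; exercise value = 8.5000 ≤ continuation, so V_ud = 16.2514
Node dd (S = 75.94): continuation = 1/1.01·[0.5778·38.8750 + 0.4222·73.0469] = 52.7754; exercise value = 54.0625 > continuation, so V_dd = 54.0625 (exercise)
Node u (S = 162): continuation = 1/1.01·[0.5778·0.0000 + 0.4222·16.2514] = 6.7938; exercise value = 0.0000 ≤ continuation, so V_u = 6.7938
Node d (S = 101.2): continuation = 1/1.01·[0.5778·16.2514 + 0.4222·54.0625] = 31.8971; exercise value = 28.7500 ≤ continuation, so V_d = 31.8971
Node 0 (S = 135): continuation = 1/1.01·[0.5778·6.7938 + 0.4222·31.8971] = 17.2207; exercise value = 0.0000 ≤ continuation, so V_0 = 17.2207

£17.22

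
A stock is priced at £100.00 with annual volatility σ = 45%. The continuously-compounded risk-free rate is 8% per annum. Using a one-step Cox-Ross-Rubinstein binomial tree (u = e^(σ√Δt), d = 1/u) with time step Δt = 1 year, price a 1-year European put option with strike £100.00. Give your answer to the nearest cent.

£17.43

CRR parameters: u = e^(σ√Δt) = e^(0.45·√1) = 1.5683, d = 1/u = 0.6376
Per-period rate: rΔt = 0.08·1 = 0.08, so R = e^0.08 = 1.0833
Risk-neutral probability p = (e^0.08 − 0.6376)/(1.5683 − 0.6376) = 0.4457/0.9307 = 0.4789
Terminal stock prices: S_u = 156.8, S_d = 63.76
Terminal payoffs (K − S): max(-56.83, 0) = 0, max(36.24, 0) = 36.24
Node 0 (S = 100): V_0 = e^(−0.08)·[0.4789·0.0000 + 0.5211·36.2372] = 17.4330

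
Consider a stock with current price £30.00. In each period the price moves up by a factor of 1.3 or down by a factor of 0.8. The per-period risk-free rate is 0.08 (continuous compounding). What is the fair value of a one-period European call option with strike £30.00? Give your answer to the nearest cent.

£4.71

Risk-neutral probability p = (e^0.08 − 0.8)/(1.3 − 0.8) = 0.2833/0.5000 = 0.5666
Terminal stock prices: S_u = 39, S_d = 24
Terminal payoffs (S − K): max(9, 0) = 9, max(-6, 0) = 0
Node 0 (S = 30): V_0 = e^(−0.08)·[0.5666·9.0000 + 0.4334·0.0000] = 4.7071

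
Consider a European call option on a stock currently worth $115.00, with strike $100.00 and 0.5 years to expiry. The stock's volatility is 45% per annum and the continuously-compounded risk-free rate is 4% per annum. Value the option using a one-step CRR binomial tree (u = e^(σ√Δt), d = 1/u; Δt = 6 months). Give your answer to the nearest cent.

CRR parameters: u = e^(σ√Δt) = e^(0.45·√0.5) = 1.3746, d = 1/u = 0.7275
Per-period rate: rΔt = 0.04·0.5 = 0.02, so R = e^0.02 = 1.0202
Risk-neutral probability p = (e^0.02 − 0.7275)/(1.3746 − 0.7275) = 0.2927/0.6472 = 0.4523
Terminal stock prices: S_u = 158.1, S_d = 83.66
Terminal payoffs (S − K): max(58.08, 0) = 58.08, max(-16.34, 0) = 0
Node 0 (S = 115): V_0 = e^(−0.02)·[0.4523·58.0846 + 0.5477·0.0000] = 25.7531

$25.75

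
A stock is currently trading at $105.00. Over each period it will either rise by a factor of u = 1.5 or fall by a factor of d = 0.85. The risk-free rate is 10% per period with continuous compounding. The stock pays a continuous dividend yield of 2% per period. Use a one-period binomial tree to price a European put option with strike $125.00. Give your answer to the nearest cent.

$20.74

Per-period risk-free factor R = e^0.1 = 1.1052; dividend-adjusted growth = e^(0.1−0.02) = 1.0833.
Risk-neutral probability p = (1.0833 − 0.85)/(1.5 − 0.85) = 0.2333/0.6500 = 0.3589
Terminal stock prices: S_u = 157.5, S_d = 89.25
Terminal payoffs (K − S): max(-32.5, 0) = 0, max(35.75, 0) = 35.75
Node 0 (S = 105): V_0 = e^(−0.1)·[0.3589·0.0000 + 0.6411·35.7500] = 20.7382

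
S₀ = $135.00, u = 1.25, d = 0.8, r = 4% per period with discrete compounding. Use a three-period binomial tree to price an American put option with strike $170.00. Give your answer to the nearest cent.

Risk-neutral probability p = (1 + 0.04 − 0.8)/(1.25 − 0.8) = 0.2400/0.4500 = 0.5333
Terminal stock prices: S_uuu = 263.7, S_uud = 168.8, S_udd = 108, S_ddd = 69.12
Terminal payoffs (K − S): max(-93.67, 0) = 0, max(1.25, 0) = 1.25, max(62, 0) = 62, max(100.9, 0) = 100.9
Node uu (S = 210.9): continuation = 1/1.04·[0.5333·0.0000 + 0.4667·1.2500] = 0.5609; exercise value = 0.0000 ≤ continuation, so V_uu = 0.5609
Node ud (S = 135): continuation = 1/1.04·[0.5333·1.2500 + 0.4667·62.0000] = 28.4615; exercise value = 35.0000 > continuation, so V_ud = 35.0000 (exercise)
Node dd (S = 86.4): continuation = 1/1.04·[0.5333·62.0000 + 0.4667·100.8800] = 77.0615; exercise value = 83.6000 > continuation, so V_dd = 83.6000 (exercise)
Node u (S = 168.8): continuation = 1/1.04·[0.5333·0.5609 + 0.4667·35.0000] = 15.9928; exercise value = 1.2500 ≤ continuation, so V_u = 15.9928
Node d (S = 108): continuation = 1/1.04·[0.5333·35.0000 + 0.4667·83.6000] = 55.4615; exercise value = 62.0000 > continuation, so V_d = 62.0000 (exercise)
Node 0 (S = 135): continuation = 1/1.04·[0.5333·15.9928 + 0.4667·62.0000] = 36.0219; exercise value = 35.0000 ≤ continuation, so V_0 = 36.0219

$36.02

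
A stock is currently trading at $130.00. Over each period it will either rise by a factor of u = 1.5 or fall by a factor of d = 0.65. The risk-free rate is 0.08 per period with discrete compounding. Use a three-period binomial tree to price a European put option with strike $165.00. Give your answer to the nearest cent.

Risk-neutral probability p = (1 + 0.08 − 0.65)/(1.5 − 0.65) = 0.4300/0.8500 = 0.5059
Terminal stock prices: S_uuu = 438.8, S_uud = 190.1, S_udd = 82.39, S_ddd = 35.7
Terminal payoffs (K − S): max(-273.8, 0) = 0, max(-25.12, 0) = 0, max(82.61, 0) = 82.61, max(129.3, 0) = 129.3
Node uu (S = 292.5): V_uu = 1/1.08·[0.5059·0.0000 + 0.4941·0.0000] = 0.0000
Node ud (S = 126.8): V_ud = 1/1.08·[0.5059·0.0000 + 0.4941·82.6125] = 37.7966
Node dd (S = 54.93): V_dd = 1/1.08·[0.5059·82.6125 + 0.4941·129.2987] = 97.8528
Node u (S = 195): V_u = 1/1.08·[0.5059·0.0000 + 0.4941·37.7966] = 17.2925
Node d (S = 84.5): V_d = 1/1.08·[0.5059·37.7966 + 0.4941·97.8528] = 62.4735
Node 0 (S = 130): V_0 = 1/1.08·[0.5059·17.2925 + 0.4941·62.4735] = 36.6827

$36.68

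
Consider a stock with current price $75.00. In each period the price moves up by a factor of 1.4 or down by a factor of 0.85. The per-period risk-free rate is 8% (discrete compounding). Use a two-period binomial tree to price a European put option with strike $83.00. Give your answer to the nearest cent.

$8.36

Risk-neutral probability p = (1 + 0.08 − 0.85)/(1.4 − 0.85) = 0.2300/0.5500 = 0.4182
Terminal stock prices: S_uu = 147, S_ud = 89.25, S_dd = 54.19
Terminal payoffs (K − S): max(-64, 0) = 0, max(-6.25, 0) = 0, max(28.81, 0) = 28.81
Node u (S = 105): V_u = 1/1.08·[0.4182·0.0000 + 0.5818·0.0000] = 0.0000
Node d (S = 63.75): V_d = 1/1.08·[0.4182·0.0000 + 0.5818·28.8125] = 15.5219
Node 0 (S = 75): V_0 = 1/1.08·[0.4182·0.0000 + 0.5818·15.5219] = 8.3620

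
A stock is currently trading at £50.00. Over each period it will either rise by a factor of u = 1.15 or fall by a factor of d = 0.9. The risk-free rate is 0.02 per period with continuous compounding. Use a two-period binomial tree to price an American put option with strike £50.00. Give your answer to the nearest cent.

£2.54

Risk-neutral probability p = (e^0.02 − 0.9)/(1.15 − 0.9) = 0.1202/0.2500 = 0.4808
Terminal stock prices: S_uu = 66.12, S_ud = 51.75, S_dd = 40.5
Terminal payoffs (K − S): max(-16.12, 0) = 0, max(-1.75, 0) = 0, max(9.5, 0) = 9.5
Node u (S = 57.5): continuation = e^(−0.02)·[0.4808·0.0000 + 0.5192·0.0000] = 0.0000; exercise value = 0.0000 ≤ continuation, so V_u = 0.0000
Node d (S = 45): continuation = e^(−0.02)·[0.4808·0.0000 + 0.5192·9.5000] = 4.8347; exercise value = 5.0000 > continuation, so V_d = 5.0000 (exercise)
Node 0 (S = 50): continuation = e^(−0.02)·[0.4808·0.0000 + 0.5192·5.0000] = 2.5446; exercise value = 0.0000 ≤ continuation, so V_0 = 2.5446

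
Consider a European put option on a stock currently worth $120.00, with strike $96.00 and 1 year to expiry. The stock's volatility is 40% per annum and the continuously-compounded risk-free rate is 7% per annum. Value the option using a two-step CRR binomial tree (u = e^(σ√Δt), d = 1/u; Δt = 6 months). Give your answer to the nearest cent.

CRR parameters: u = e^(σ√Δt) = e^(0.4·√0.5) = 1.3269, d = 1/u = 0.7536
Per-period rate: rΔt = 0.07·0.5 = 0.035, so R = e^0.035 = 1.0356
Risk-neutral probability p = (e^0.035 − 0.7536)/(1.3269 − 0.7536) = 0.2820/0.5733 = 0.4919
Terminal stock prices: S_uu = 211.3, S_ud = 120, S_dd = 68.16
Terminal payoffs (K − S): max(-115.3, 0) = 0, max(-24, 0) = 0, max(27.84, 0) = 27.84
Node u (S = 159.2): V_u = e^(−0.035)·[0.4919·0.0000 + 0.5081·0.0000] = 0.0000
Node d (S = 90.44): V_d = e^(−0.035)·[0.4919·0.0000 + 0.5081·27.8435] = 13.6609
Node 0 (S = 120): V_0 = e^(−0.035)·[0.4919·0.0000 + 0.5081·13.6609] = 6.7025

$6.70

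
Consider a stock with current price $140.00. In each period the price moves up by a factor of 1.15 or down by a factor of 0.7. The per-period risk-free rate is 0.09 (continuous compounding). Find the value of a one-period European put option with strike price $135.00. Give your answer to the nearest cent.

Risk-neutral probability p = (e^0.09 − 0.7)/(1.15 − 0.7) = 0.3942/0.4500 = 0.8759
Terminal stock prices: S_u = 161, S_d = 98
Terminal payoffs (K − S): max(-26, 0) = 0, max(37, 0) = 37
Node 0 (S = 140): V_0 = e^(−0.09)·[0.8759·0.0000 + 0.1241·37.0000] = 4.1950

$4.20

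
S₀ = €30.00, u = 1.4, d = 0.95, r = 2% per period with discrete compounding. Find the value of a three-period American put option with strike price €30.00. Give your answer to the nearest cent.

€2.43

Risk-neutral probability p = (1 + 0.02 − 0.95)/(1.4 − 0.95) = 0.0700/0.4500 = 0.1556
Terminal stock prices: S_uuu = 82.32, S_uud = 55.86, S_udd = 37.91, S_ddd = 25.72
Terminal payoffs (K − S): max(-52.32, 0) = 0, max(-25.86, 0) = 0, max(-7.905, 0) = 0, max(4.279, 0) = 4.279
Node uu (S = 58.8): continuation = 1/1.02·[0.1556·0.0000 + 0.8444·0.0000] = 0.0000; exercise value = 0.0000 ≤ continuation, so V_uu = 0.0000
Node ud (S = 39.9): continuation = 1/1.02·[0.1556·0.0000 + 0.8444·0.0000] = 0.0000; exercise value = 0.0000 ≤ continuation, so V_ud = 0.0000
Node dd (S = 27.07): continuation = 1/1.02·[0.1556·0.0000 + 0.8444·4.2788] = 3.5423; exercise value = 2.9250 ≤ continuation, so V_dd = 3.5423
Node u (S = 42): continuation = 1/1.02·[0.1556·0.0000 + 0.8444·0.0000] = 0.0000; exercise value = 0.0000 ≤ continuation, so V_u = 0.0000
Node d (S = 28.5): continuation = 1/1.02·[0.1556·0.0000 + 0.8444·3.5423] = 2.9326; exercise value = 1.5000 ≤ continuation, so V_d = 2.9326
Node 0 (S = 30): continuation = 1/1.02·[0.1556·0.0000 + 0.8444·2.9326] = 2.4279; exercise value = 0.0000 ≤ continuation, so V_0 = 2.4279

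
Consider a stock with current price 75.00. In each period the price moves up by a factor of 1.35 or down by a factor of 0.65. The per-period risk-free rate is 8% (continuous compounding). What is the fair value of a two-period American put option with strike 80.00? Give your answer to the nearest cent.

13.84

Risk-neutral probability p = (e^0.08 − 0.65)/(1.35 − 0.65) = 0.4333/0.7000 = 0.6190
Terminal stock prices: S_uu = 136.7, S_ud = 65.81, S_dd = 31.69
Terminal payoffs (K − S): max(-56.69, 0) = 0, max(14.19, 0) = 14.19, max(48.31, 0) = 48.31
Node u (S = 101.2): continuation = e^(−0.08)·[0.6190·0.0000 + 0.3810·14.1875] = 4.9901; exercise value = 0.0000 ≤ continuation, so V_u = 4.9901
Node d (S = 48.75): continuation = e^(−0.08)·[0.6190·14.1875 + 0.3810·48.3125] = 25.0993; exercise value = 31.2500 > continuation, so V_d = 31.2500 (exercise)
Node 0 (S = 75): continuation = e^(−0.08)·[0.6190·4.9901 + 0.3810·31.2500] = 13.8427; exercise value = 5.0000 ≤ continuation, so V_0 = 13.8427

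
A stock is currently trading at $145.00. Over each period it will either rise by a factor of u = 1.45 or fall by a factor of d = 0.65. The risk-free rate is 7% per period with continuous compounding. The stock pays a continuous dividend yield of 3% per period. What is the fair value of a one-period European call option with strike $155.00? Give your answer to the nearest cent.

Per-period risk-free factor R = e^0.07 = 1.0725; dividend-adjusted growth = e^(0.07−0.03) = 1.0408.
Risk-neutral probability p = (1.0408 − 0.65)/(1.45 − 0.65) = 0.3908/0.8000 = 0.4885
Terminal stock prices: S_u = 210.2, S_d = 94.25
Terminal payoffs (S − K): max(55.25, 0) = 55.25, max(-60.75, 0) = 0
Node 0 (S = 145): V_0 = e^(−0.07)·[0.4885·55.2500 + 0.5115·0.0000] = 25.1657

$25.17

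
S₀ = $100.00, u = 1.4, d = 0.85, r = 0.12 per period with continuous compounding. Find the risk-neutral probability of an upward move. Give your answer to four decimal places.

Risk-neutral probability p = (e^0.12 − 0.85)/(1.4 − 0.85) = 0.2775/0.5500 = 0.5045

p = 0.5045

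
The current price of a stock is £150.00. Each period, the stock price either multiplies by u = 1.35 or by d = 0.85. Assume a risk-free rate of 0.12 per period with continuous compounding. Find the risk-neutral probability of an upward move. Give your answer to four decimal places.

Risk-neutral probability p = (e^0.12 − 0.85)/(1.35 − 0.85) = 0.2775/0.5000 = 0.5550

p = 0.5550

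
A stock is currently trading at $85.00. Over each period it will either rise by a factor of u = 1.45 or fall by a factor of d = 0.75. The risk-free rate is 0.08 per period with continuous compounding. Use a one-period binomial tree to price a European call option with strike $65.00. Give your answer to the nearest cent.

Risk-neutral probability p = (e^0.08 − 0.75)/(1.45 − 0.75) = 0.3333/0.7000 = 0.4761
Terminal stock prices: S_u = 123.2, S_d = 63.75
Terminal payoffs (S − K): max(58.25, 0) = 58.25, max(-1.25, 0) = 0
Node 0 (S = 85): V_0 = e^(−0.08)·[0.4761·58.2500 + 0.5239·0.0000] = 25.6019

$25.60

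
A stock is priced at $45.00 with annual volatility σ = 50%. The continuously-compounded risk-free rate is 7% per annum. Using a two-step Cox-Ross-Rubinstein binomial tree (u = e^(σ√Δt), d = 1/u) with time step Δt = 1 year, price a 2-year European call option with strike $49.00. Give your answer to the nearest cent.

CRR parameters: u = e^(σ√Δt) = e^(0.5·√1) = 1.6487, d = 1/u = 0.6065
Per-period rate: rΔt = 0.07·1 = 0.07, so R = e^0.07 = 1.0725
Risk-neutral probability p = (e^0.07 − 0.6065)/(1.6487 − 0.6065) = 0.4660/1.0422 = 0.4471
Terminal stock prices: S_uu = 122.3, S_ud = 45, S_dd = 16.55
Terminal payoffs (S − K): max(73.32, 0) = 73.32, max(-4, 0) = 0, max(-32.45, 0) = 0
Node u (S = 74.19): V_u = e^(−0.07)·[0.4471·73.3227 + 0.5529·0.0000] = 30.5672
Node d (S = 27.29): V_d = e^(−0.07)·[0.4471·0.0000 + 0.5529·0.0000] = 0.0000
Node 0 (S = 45): V_0 = e^(−0.07)·[0.4471·30.5672 + 0.5529·0.0000] = 12.7430

$12.74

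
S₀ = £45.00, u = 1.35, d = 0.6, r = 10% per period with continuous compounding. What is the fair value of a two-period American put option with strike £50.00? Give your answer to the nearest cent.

Risk-neutral probability p = (e^0.1 − 0.6)/(1.35 − 0.6) = 0.5052/0.7500 = 0.6736
Terminal stock prices: S_uu = 82.01, S_ud = 36.45, S_dd = 16.2
Terminal payoffs (K − S): max(-32.01, 0) = 0, max(13.55, 0) = 13.55, max(33.8, 0) = 33.8
Node u (S = 60.75): continuation = e^(−0.1)·[0.6736·0.0000 + 0.3264·13.5500] = 4.0023; exercise value = 0.0000 ≤ continuation, so V_u = 4.0023
Node d (S = 27): continuation = e^(−0.1)·[0.6736·13.5500 + 0.3264·33.8000] = 18.2419; exercise value = 23.0000 > continuation, so V_d = 23.0000 (exercise)
Node 0 (S = 45): continuation = e^(−0.1)·[0.6736·4.0023 + 0.3264·23.0000] = 9.2329; exercise value = 5.0000 ≤ continuation, so V_0 = 9.2329

£9.23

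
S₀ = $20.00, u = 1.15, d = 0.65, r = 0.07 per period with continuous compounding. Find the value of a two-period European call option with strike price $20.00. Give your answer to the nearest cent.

$4.00

Risk-neutral probability p = (e^0.07 − 0.65)/(1.15 − 0.65) = 0.4225/0.5000 = 0.8450
Terminal stock prices: S_uu = 26.45, S_ud = 14.95, S_dd = 8.45
Terminal payoffs (S − K): max(6.45, 0) = 6.45, max(-5.05, 0) = 0, max(-11.55, 0) = 0
Node u (S = 23): V_u = e^(−0.07)·[0.8450·6.4500 + 0.1550·0.0000] = 5.0819
Node d (S = 13): V_d = e^(−0.07)·[0.8450·0.0000 + 0.1550·0.0000] = 0.0000
Node 0 (S = 20): V_0 = e^(−0.07)·[0.8450·5.0819 + 0.1550·0.0000] = 4.0040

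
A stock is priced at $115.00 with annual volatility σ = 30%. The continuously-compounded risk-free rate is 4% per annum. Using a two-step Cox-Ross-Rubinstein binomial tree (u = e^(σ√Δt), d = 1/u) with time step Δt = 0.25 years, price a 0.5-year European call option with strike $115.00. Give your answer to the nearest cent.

CRR parameters: u = e^(σ√Δt) = e^(0.3·√0.25) = 1.1618, d = 1/u = 0.8607
Per-period rate: rΔt = 0.04·0.25 = 0.01, so R = e^0.01 = 1.0101
Risk-neutral probability p = (e^0.01 − 0.8607)/(1.1618 − 0.8607) = 0.1493/0.3011 = 0.4959
Terminal stock prices: S_uu = 155.2, S_ud = 115, S_dd = 85.19
Terminal payoffs (S − K): max(40.23, 0) = 40.23, max(0, 0) = 0, max(-29.81, 0) = 0
Node u (S = 133.6): V_u = e^(−0.01)·[0.4959·40.2338 + 0.5041·0.0000] = 19.7552
Node d (S = 98.98): V_d = e^(−0.01)·[0.4959·0.0000 + 0.5041·0.0000] = 0.0000
Node 0 (S = 115): V_0 = e^(−0.01)·[0.4959·19.7552 + 0.5041·0.0000] = 9.7000

$9.70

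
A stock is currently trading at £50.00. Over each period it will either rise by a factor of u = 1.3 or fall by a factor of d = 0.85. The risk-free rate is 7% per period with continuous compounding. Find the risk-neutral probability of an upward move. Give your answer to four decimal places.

p = 0.4945

Risk-neutral probability p = (e^0.07 − 0.85)/(1.3 − 0.85) = 0.2225/0.4500 = 0.4945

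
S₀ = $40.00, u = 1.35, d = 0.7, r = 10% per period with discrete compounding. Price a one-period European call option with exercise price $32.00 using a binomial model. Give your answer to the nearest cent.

Risk-neutral probability p = (1 + 0.1 − 0.7)/(1.35 − 0.7) = 0.4000/0.6500 = 0.6154
Terminal stock prices: S_u = 54, S_d = 28
Terminal payoffs (S − K): max(22, 0) = 22, max(-4, 0) = 0
Node 0 (S = 40): V_0 = 1/1.1·[0.6154·22.0000 + 0.3846·0.0000] = 12.3077

$12.31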